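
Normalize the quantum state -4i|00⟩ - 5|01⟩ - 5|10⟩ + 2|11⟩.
-0.4781i|00⟩ - 0.5976|01⟩ - 0.5976|10⟩ + 0.239|11⟩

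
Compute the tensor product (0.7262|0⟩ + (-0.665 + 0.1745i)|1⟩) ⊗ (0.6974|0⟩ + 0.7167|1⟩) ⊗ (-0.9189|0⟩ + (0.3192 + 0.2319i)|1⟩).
-0.4654|000⟩ + (0.1617 + 0.1174i)|001⟩ - 0.4783|010⟩ + (0.1661 + 0.1207i)|011⟩ + (0.4262 - 0.1118i)|100⟩ + (-0.1763 - 0.0687i)|101⟩ + (0.438 - 0.1149i)|110⟩ + (-0.1811 - 0.0706i)|111⟩

amp(|b₁b₂…⟩) = product of the factor amplitudes for bits b₁, b₂, …; only kets whose every factor amplitude is nonzero survive.
|000⟩: (0.7262)(0.6974)(-0.9189) = -0.4654
|001⟩: (0.7262)(0.6974)(0.3192 + 0.2319i) = (0.1617 + 0.1174i)
|010⟩: (0.7262)(0.7167)(-0.9189) = -0.4783
|011⟩: (0.7262)(0.7167)(0.3192 + 0.2319i) = (0.1661 + 0.1207i)
|100⟩: (-0.665 + 0.1745i)(0.6974)(-0.9189) = (0.4262 - 0.1118i)
|101⟩: (-0.665 + 0.1745i)(0.6974)(0.3192 + 0.2319i) = (-0.1763 - 0.0687i)
|110⟩: (-0.665 + 0.1745i)(0.7167)(-0.9189) = (0.438 - 0.1149i)
|111⟩: (-0.665 + 0.1745i)(0.7167)(0.3192 + 0.2319i) = (-0.1811 - 0.0706i)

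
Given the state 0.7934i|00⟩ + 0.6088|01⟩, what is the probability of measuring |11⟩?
0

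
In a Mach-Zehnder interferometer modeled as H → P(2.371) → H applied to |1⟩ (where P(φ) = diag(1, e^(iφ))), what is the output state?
(0.8587 - 0.3483i)|0⟩ + (0.1413 + 0.3483i)|1⟩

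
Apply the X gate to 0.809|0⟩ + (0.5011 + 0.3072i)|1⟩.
(0.5011 + 0.3072i)|0⟩ + 0.809|1⟩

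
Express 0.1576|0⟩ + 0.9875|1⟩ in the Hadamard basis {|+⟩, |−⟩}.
0.8097|+⟩ - 0.5868|−⟩

With |ψ⟩ = α|0⟩ + β|1⟩, the Hadamard-basis coefficients are ⟨+|ψ⟩ = (α + β)/√2 and ⟨−|ψ⟩ = (α − β)/√2.
Here α = 0.1576, β = 0.9875: (α + β)/√2 = 0.8097, (α − β)/√2 = -0.5868.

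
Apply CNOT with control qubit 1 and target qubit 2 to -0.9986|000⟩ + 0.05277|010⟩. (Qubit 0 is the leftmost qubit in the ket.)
-0.9986|000⟩ + 0.05277|011⟩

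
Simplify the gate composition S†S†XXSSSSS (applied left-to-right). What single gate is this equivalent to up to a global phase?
S†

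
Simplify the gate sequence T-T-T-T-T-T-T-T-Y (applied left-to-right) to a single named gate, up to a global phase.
Y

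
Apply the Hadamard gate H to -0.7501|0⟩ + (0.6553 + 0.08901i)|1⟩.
(-0.06703 + 0.06294i)|0⟩ + (-0.9938 - 0.06294i)|1⟩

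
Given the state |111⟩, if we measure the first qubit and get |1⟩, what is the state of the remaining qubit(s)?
|11⟩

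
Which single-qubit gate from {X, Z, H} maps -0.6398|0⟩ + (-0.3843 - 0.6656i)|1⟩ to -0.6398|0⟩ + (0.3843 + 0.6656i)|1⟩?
Z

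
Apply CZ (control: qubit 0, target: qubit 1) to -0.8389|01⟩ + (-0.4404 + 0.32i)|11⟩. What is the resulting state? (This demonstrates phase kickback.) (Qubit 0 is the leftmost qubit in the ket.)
-0.8389|01⟩ + (0.4404 - 0.32i)|11⟩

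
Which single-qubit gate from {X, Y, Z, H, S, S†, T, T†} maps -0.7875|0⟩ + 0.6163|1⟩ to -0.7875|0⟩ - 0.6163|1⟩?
Z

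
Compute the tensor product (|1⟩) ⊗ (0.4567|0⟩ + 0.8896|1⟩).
0.4567|10⟩ + 0.8896|11⟩

amp(|b₁b₂…⟩) = product of the factor amplitudes for bits b₁, b₂, …; only kets whose every factor amplitude is nonzero survive.
|10⟩: (1)(0.4567) = 0.4567
|11⟩: (1)(0.8896) = 0.8896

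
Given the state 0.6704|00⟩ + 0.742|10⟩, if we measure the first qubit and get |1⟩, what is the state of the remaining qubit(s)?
|0⟩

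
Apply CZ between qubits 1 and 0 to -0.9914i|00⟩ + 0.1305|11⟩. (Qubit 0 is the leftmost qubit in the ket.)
-0.9914i|00⟩ - 0.1305|11⟩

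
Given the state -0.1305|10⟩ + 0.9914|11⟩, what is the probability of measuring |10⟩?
0.01703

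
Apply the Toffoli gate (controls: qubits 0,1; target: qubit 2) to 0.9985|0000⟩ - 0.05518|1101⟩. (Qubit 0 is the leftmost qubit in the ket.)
0.9985|0000⟩ - 0.05518|1111⟩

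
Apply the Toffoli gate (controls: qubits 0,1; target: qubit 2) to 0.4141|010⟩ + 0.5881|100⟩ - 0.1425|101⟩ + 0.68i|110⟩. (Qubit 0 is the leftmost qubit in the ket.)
0.4141|010⟩ + 0.5881|100⟩ - 0.1425|101⟩ + 0.68i|111⟩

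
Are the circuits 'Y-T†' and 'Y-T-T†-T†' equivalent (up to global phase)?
Yes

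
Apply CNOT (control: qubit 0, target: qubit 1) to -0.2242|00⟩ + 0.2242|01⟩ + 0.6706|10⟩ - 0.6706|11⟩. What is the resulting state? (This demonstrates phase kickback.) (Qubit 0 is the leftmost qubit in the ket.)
-0.2242|00⟩ + 0.2242|01⟩ - 0.6706|10⟩ + 0.6706|11⟩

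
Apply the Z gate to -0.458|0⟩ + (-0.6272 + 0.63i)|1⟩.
-0.458|0⟩ + (0.6272 - 0.63i)|1⟩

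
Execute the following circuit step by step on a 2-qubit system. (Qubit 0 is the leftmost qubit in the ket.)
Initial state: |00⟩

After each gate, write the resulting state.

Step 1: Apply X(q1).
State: |01⟩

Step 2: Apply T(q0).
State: |01⟩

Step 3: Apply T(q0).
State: |01⟩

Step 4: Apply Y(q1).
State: -i|00⟩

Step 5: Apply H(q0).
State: -(1/√2)i|00⟩ - (1/√2)i|10⟩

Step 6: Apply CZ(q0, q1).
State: -(1/√2)i|00⟩ - (1/√2)i|10⟩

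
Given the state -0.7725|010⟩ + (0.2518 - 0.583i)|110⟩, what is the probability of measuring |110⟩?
0.4033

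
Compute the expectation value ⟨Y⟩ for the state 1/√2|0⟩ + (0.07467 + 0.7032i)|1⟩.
0.9945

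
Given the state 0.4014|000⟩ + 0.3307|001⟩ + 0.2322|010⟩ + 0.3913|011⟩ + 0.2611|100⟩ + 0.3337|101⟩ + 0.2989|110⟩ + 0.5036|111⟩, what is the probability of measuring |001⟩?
0.1094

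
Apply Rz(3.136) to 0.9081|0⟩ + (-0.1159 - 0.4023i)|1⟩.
(0.002539 - 0.9081i)|0⟩ + (0.402 - 0.117i)|1⟩

Rz(3.136) = [[e^(−iθ/2), 0], [0, e^(iθ/2)]] with e^(±iθ/2) = cos(θ/2) ± i·sin(θ/2); θ = 3.136, cos(θ/2) ≈ 0.00279632, sin(θ/2) ≈ 0.999996.
With a = amp(|0⟩) = 0.9081 and b = amp(|1⟩) = (-0.1159 - 0.4023i):
new amp(|0⟩) = (0.00279632 - 0.999996i)·a = (0.002539 - 0.9081i)
new amp(|1⟩) = (0.00279632 + 0.999996i)·b = (0.402 - 0.117i)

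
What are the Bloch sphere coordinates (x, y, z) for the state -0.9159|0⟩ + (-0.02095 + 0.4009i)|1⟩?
(0.03838, -0.7344, 0.6777)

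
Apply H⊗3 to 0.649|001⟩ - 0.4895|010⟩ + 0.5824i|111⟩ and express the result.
(0.05639 + 0.2059i)|000⟩ + (-0.4025 - 0.2059i)|001⟩ + (0.4025 - 0.2059i)|010⟩ + (-0.05639 + 0.2059i)|011⟩ + (0.05639 - 0.2059i)|100⟩ + (-0.4025 + 0.2059i)|101⟩ + (0.4025 + 0.2059i)|110⟩ + (-0.05639 - 0.2059i)|111⟩

H⊗3 gives amp(|y⟩) = (1/2√2) Σ_x (−1)^(x·y) amp(|x⟩), where x·y is the number of positions in which both x and y have a 1.
|000⟩: (0.649 - 0.4895 + 0.5824i)/(2√2) = (0.05639 + 0.2059i)
|001⟩: (-0.649 - 0.4895 - 0.5824i)/(2√2) = (-0.4025 - 0.2059i)
|010⟩: (0.649 + 0.4895 - 0.5824i)/(2√2) = (0.4025 - 0.2059i)
|011⟩: (-0.649 + 0.4895 + 0.5824i)/(2√2) = (-0.05639 + 0.2059i)
|100⟩: (0.649 - 0.4895 - 0.5824i)/(2√2) = (0.05639 - 0.2059i)
|101⟩: (-0.649 - 0.4895 + 0.5824i)/(2√2) = (-0.4025 + 0.2059i)
|110⟩: (0.649 + 0.4895 + 0.5824i)/(2√2) = (0.4025 + 0.2059i)
|111⟩: (-0.649 + 0.4895 - 0.5824i)/(2√2) = (-0.05639 - 0.2059i)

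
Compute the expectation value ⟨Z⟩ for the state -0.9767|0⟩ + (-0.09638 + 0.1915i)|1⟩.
0.908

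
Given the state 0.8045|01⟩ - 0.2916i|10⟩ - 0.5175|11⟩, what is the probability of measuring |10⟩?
0.08503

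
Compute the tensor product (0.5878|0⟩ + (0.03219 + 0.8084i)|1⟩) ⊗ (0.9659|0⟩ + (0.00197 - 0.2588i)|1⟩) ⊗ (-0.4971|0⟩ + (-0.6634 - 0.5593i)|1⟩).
-0.2822|000⟩ + (-0.3766 - 0.3175i)|001⟩ + (-0.0005756 + 0.07562i)|010⟩ + (-0.08585 + 0.1003i)|011⟩ + (-0.01546 - 0.3882i)|100⟩ + (0.4161 - 0.5354i)|101⟩ + (-0.104 + 0.00335i)|110⟩ + (-0.1426 - 0.1126i)|111⟩

amp(|b₁b₂…⟩) = product of the factor amplitudes for bits b₁, b₂, …; only kets whose every factor amplitude is nonzero survive.
|000⟩: (0.5878)(0.9659)(-0.4971) = -0.2822
|001⟩: (0.5878)(0.9659)(-0.6634 - 0.5593i) = (-0.3766 - 0.3175i)
|010⟩: (0.5878)(0.00197 - 0.2588i)(-0.4971) = (-0.0005756 + 0.07562i)
|011⟩: (0.5878)(0.00197 - 0.2588i)(-0.6634 - 0.5593i) = (-0.08585 + 0.1003i)
|100⟩: (0.03219 + 0.8084i)(0.9659)(-0.4971) = (-0.01546 - 0.3882i)
|101⟩: (0.03219 + 0.8084i)(0.9659)(-0.6634 - 0.5593i) = (0.4161 - 0.5354i)
|110⟩: (0.03219 + 0.8084i)(0.00197 - 0.2588i)(-0.4971) = (-0.104 + 0.00335i)
|111⟩: (0.03219 + 0.8084i)(0.00197 - 0.2588i)(-0.6634 - 0.5593i) = (-0.1426 - 0.1126i)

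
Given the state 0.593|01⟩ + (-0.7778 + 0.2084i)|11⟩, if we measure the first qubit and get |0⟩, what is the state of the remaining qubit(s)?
|1⟩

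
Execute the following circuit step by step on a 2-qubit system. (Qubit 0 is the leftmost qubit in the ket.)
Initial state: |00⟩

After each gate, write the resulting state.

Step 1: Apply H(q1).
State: 1/√2|00⟩ + 1/√2|01⟩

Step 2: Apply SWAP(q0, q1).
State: 1/√2|00⟩ + 1/√2|10⟩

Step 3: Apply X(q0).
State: 1/√2|00⟩ + 1/√2|10⟩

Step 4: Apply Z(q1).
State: 1/√2|00⟩ + 1/√2|10⟩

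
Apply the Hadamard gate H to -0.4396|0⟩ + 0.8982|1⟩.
0.3243|0⟩ - 0.946|1⟩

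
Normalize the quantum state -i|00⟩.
-i|00⟩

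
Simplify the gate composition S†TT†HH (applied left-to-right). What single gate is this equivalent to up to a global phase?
S†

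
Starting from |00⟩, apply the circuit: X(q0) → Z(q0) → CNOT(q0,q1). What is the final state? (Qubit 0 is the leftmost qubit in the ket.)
-|11⟩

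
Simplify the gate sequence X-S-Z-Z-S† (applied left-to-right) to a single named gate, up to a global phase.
X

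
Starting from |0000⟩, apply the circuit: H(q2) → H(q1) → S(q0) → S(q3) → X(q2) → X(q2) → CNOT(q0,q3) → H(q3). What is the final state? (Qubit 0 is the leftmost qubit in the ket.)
1/√8|0000⟩ + 1/√8|0001⟩ + 1/√8|0010⟩ + 1/√8|0011⟩ + 1/√8|0100⟩ + 1/√8|0101⟩ + 1/√8|0110⟩ + 1/√8|0111⟩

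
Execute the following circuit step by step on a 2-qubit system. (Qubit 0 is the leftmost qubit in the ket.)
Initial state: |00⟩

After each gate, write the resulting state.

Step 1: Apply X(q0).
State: |10⟩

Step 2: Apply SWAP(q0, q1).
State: |01⟩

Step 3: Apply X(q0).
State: |11⟩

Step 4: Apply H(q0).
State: 1/√2|01⟩ - 1/√2|11⟩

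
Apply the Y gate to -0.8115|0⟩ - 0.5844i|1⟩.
-0.5844|0⟩ - 0.8115i|1⟩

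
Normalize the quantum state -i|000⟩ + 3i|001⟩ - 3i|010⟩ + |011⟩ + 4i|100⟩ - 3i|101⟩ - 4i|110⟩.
-0.128i|000⟩ + 0.3841i|001⟩ - 0.3841i|010⟩ + 0.128|011⟩ + 0.5121i|100⟩ - 0.3841i|101⟩ - 0.5121i|110⟩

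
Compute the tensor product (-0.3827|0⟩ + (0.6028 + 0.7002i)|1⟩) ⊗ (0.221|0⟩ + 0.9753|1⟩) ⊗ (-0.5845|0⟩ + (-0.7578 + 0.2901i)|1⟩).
0.04944|000⟩ + (0.06409 - 0.02454i)|001⟩ + 0.2182|010⟩ + (0.2828 - 0.1083i)|011⟩ + (-0.07787 - 0.09045i)|100⟩ + (-0.1458 - 0.07862i)|101⟩ + (-0.3436 - 0.3992i)|110⟩ + (-0.6436 - 0.347i)|111⟩

amp(|b₁b₂…⟩) = product of the factor amplitudes for bits b₁, b₂, …; only kets whose every factor amplitude is nonzero survive.
|000⟩: (-0.3827)(0.221)(-0.5845) = 0.04944
|001⟩: (-0.3827)(0.221)(-0.7578 + 0.2901i) = (0.06409 - 0.02454i)
|010⟩: (-0.3827)(0.9753)(-0.5845) = 0.2182
|011⟩: (-0.3827)(0.9753)(-0.7578 + 0.2901i) = (0.2828 - 0.1083i)
|100⟩: (0.6028 + 0.7002i)(0.221)(-0.5845) = (-0.07787 - 0.09045i)
|101⟩: (0.6028 + 0.7002i)(0.221)(-0.7578 + 0.2901i) = (-0.1458 - 0.07862i)
|110⟩: (0.6028 + 0.7002i)(0.9753)(-0.5845) = (-0.3436 - 0.3992i)
|111⟩: (0.6028 + 0.7002i)(0.9753)(-0.7578 + 0.2901i) = (-0.6436 - 0.347i)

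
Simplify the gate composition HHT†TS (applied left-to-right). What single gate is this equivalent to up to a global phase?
S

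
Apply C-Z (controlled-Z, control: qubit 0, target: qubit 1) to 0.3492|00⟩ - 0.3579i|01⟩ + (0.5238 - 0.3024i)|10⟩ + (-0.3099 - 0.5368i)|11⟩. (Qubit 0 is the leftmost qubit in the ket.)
0.3492|00⟩ - 0.3579i|01⟩ + (0.5238 - 0.3024i)|10⟩ + (0.3099 + 0.5368i)|11⟩

C-Z leaves the control-|0⟩ kets |00⟩, |01⟩ unchanged and applies Z to qubit 1 on the control-|1⟩ pair (|10⟩, |11⟩).
Z = [[1, 0], [0, -1]].
With a = amp(|10⟩) = (0.5238 - 0.3024i) and b = amp(|11⟩) = (-0.3099 - 0.5368i):
new amp(|10⟩) = (1)·a = (0.5238 - 0.3024i)
new amp(|11⟩) = (-1)·b = (0.3099 + 0.5368i)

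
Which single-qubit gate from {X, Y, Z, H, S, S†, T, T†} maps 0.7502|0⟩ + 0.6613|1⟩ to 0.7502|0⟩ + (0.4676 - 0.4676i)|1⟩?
T†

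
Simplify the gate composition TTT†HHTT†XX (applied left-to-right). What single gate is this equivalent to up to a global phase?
T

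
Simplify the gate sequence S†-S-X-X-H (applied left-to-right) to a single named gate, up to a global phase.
H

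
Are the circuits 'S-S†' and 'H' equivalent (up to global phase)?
No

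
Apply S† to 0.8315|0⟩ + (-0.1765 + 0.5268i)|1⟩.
0.8315|0⟩ + (0.5268 + 0.1765i)|1⟩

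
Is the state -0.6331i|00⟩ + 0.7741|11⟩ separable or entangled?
Entangled

Writing the state as a|00⟩ + b|01⟩ + c|10⟩ + d|11⟩, it is a product state iff ad − bc = 0.
Here (a, b, c, d) = (-0.6331i, 0, 0, 0.7741): ad − bc = (-0.6331i)(0.7741) − (0)(0) = -0.4901i ≠ 0, so the state is entangled.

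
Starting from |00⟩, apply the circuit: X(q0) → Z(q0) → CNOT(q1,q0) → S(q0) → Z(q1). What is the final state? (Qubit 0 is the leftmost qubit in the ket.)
-i|10⟩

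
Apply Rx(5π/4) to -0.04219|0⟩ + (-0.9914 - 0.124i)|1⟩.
(-0.09842 + 0.9159i)|0⟩ + (0.3794 + 0.08643i)|1⟩

Rx(5π/4) = [[cos(θ/2), −i·sin(θ/2)], [−i·sin(θ/2), cos(θ/2)]]; θ = 5π/4, cos(θ/2) ≈ -0.382683, sin(θ/2) ≈ 0.92388.
With a = amp(|0⟩) = -0.04219 and b = amp(|1⟩) = (-0.9914 - 0.124i):
new amp(|0⟩) = (-0.382683)·a + (-0.92388i)·b = (-0.09842 + 0.9159i)
new amp(|1⟩) = (-0.92388i)·a + (-0.382683)·b = (0.3794 + 0.08643i)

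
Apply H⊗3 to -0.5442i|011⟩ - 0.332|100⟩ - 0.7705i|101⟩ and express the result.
(-0.1174 - 0.4648i)|000⟩ + (-0.1174 + 0.4648i)|001⟩ + (-0.1174 - 0.08001i)|010⟩ + (-0.1174 + 0.08001i)|011⟩ + (0.1174 + 0.08001i)|100⟩ + (0.1174 - 0.08001i)|101⟩ + (0.1174 + 0.4648i)|110⟩ + (0.1174 - 0.4648i)|111⟩

H⊗3 gives amp(|y⟩) = (1/2√2) Σ_x (−1)^(x·y) amp(|x⟩), where x·y is the number of positions in which both x and y have a 1.
|000⟩: (-0.5442i - 0.332 - 0.7705i)/(2√2) = (-0.1174 - 0.4648i)
|001⟩: (0.5442i - 0.332 + 0.7705i)/(2√2) = (-0.1174 + 0.4648i)
|010⟩: (0.5442i - 0.332 - 0.7705i)/(2√2) = (-0.1174 - 0.08001i)
|011⟩: (-0.5442i - 0.332 + 0.7705i)/(2√2) = (-0.1174 + 0.08001i)
|100⟩: (-0.5442i + 0.332 + 0.7705i)/(2√2) = (0.1174 + 0.08001i)
|101⟩: (0.5442i + 0.332 - 0.7705i)/(2√2) = (0.1174 - 0.08001i)
|110⟩: (0.5442i + 0.332 + 0.7705i)/(2√2) = (0.1174 + 0.4648i)
|111⟩: (-0.5442i + 0.332 - 0.7705i)/(2√2) = (0.1174 - 0.4648i)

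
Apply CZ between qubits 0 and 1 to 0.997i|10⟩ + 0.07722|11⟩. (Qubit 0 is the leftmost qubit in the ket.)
0.997i|10⟩ - 0.07722|11⟩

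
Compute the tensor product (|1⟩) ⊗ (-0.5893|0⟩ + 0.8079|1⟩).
-0.5893|10⟩ + 0.8079|11⟩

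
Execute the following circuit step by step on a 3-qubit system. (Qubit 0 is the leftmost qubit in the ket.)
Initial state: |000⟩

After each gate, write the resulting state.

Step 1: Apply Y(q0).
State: i|100⟩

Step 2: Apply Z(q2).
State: i|100⟩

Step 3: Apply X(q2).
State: i|101⟩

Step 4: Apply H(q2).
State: (1/√2)i|100⟩ - (1/√2)i|101⟩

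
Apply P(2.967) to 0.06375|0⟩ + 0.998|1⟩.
0.06375|0⟩ + (-0.9828 + 0.1734i)|1⟩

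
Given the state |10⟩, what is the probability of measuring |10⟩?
1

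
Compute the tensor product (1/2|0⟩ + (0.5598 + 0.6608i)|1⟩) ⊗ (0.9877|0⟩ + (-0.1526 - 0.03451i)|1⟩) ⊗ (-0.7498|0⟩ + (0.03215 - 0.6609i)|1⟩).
-0.3703|000⟩ + (0.01588 - 0.3264i)|001⟩ + (0.05721 + 0.01294i)|010⟩ + (-0.01386 + 0.04987i)|011⟩ + (-0.4146 - 0.4894i)|100⟩ + (0.4491 - 0.3444i)|101⟩ + (0.04695 + 0.09009i)|110⟩ + (-0.08142 + 0.03752i)|111⟩

amp(|b₁b₂…⟩) = product of the factor amplitudes for bits b₁, b₂, …; only kets whose every factor amplitude is nonzero survive.
|000⟩: (1/2)(0.9877)(-0.7498) = -0.3703
|001⟩: (1/2)(0.9877)(0.03215 - 0.6609i) = (0.01588 - 0.3264i)
|010⟩: (1/2)(-0.1526 - 0.03451i)(-0.7498) = (0.05721 + 0.01294i)
|011⟩: (1/2)(-0.1526 - 0.03451i)(0.03215 - 0.6609i) = (-0.01386 + 0.04987i)
|100⟩: (0.5598 + 0.6608i)(0.9877)(-0.7498) = (-0.4146 - 0.4894i)
|101⟩: (0.5598 + 0.6608i)(0.9877)(0.03215 - 0.6609i) = (0.4491 - 0.3444i)
|110⟩: (0.5598 + 0.6608i)(-0.1526 - 0.03451i)(-0.7498) = (0.04695 + 0.09009i)
|111⟩: (0.5598 + 0.6608i)(-0.1526 - 0.03451i)(0.03215 - 0.6609i) = (-0.08142 + 0.03752i)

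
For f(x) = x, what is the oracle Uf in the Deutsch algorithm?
CNOT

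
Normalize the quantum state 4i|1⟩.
i|1⟩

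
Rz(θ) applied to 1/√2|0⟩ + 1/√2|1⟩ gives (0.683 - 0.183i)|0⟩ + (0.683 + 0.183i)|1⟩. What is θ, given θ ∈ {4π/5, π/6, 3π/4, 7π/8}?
π/6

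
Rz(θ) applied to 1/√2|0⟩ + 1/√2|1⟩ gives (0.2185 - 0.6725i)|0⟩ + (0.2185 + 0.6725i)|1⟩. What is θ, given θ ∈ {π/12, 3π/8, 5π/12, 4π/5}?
4π/5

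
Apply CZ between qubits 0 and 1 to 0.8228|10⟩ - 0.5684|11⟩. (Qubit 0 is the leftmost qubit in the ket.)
0.8228|10⟩ + 0.5684|11⟩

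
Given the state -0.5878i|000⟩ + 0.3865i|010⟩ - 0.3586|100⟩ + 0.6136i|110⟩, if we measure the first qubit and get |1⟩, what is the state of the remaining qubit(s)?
-0.5046|00⟩ + 0.8634i|10⟩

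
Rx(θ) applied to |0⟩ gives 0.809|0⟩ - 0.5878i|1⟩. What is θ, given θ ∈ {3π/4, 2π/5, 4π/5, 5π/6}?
2π/5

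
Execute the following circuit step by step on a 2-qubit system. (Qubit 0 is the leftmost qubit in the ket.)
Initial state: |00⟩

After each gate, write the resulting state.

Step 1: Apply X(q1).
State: |01⟩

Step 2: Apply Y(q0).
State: i|11⟩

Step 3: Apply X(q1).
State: i|10⟩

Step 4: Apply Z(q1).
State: i|10⟩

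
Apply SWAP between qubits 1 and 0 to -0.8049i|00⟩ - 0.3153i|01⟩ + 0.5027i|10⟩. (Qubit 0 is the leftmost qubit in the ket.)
-0.8049i|00⟩ + 0.5027i|01⟩ - 0.3153i|10⟩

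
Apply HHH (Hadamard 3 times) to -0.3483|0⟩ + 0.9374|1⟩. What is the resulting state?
0.4166|0⟩ - 0.9091|1⟩

H² = I, so H^3 = H: a single Hadamard. With (a, b) = (-0.3483, 0.9374), H gives ((a + b)/√2, (a − b)/√2) = (0.4166, -0.9091).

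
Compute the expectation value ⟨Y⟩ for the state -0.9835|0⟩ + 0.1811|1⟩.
0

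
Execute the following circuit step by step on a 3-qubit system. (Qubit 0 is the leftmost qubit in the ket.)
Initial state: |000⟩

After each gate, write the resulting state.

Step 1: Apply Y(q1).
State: i|010⟩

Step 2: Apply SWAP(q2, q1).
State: i|001⟩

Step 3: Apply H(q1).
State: (1/√2)i|001⟩ + (1/√2)i|011⟩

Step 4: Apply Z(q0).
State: (1/√2)i|001⟩ + (1/√2)i|011⟩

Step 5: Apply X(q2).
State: (1/√2)i|000⟩ + (1/√2)i|010⟩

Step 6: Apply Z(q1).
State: (1/√2)i|000⟩ - (1/√2)i|010⟩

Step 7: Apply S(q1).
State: (1/√2)i|000⟩ + 1/√2|010⟩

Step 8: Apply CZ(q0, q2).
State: (1/√2)i|000⟩ + 1/√2|010⟩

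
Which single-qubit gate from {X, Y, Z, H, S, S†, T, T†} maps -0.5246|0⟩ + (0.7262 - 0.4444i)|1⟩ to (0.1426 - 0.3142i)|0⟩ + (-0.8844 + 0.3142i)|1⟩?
H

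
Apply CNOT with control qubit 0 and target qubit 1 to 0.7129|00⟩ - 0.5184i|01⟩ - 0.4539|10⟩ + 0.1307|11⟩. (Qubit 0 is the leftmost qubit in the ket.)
0.7129|00⟩ - 0.5184i|01⟩ + 0.1307|10⟩ - 0.4539|11⟩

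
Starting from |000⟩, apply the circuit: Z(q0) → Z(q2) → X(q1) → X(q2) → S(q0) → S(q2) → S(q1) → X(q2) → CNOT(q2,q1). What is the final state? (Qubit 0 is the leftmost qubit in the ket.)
-|010⟩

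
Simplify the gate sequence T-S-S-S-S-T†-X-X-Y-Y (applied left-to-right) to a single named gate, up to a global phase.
I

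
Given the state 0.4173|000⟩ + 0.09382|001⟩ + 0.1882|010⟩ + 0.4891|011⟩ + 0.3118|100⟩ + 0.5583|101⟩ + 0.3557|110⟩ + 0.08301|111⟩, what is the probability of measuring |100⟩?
0.09722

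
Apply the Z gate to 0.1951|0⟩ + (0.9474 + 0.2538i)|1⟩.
0.1951|0⟩ + (-0.9474 - 0.2538i)|1⟩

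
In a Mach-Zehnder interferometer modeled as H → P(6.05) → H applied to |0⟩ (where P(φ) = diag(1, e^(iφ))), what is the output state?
(0.9865 - 0.1155i)|0⟩ + (0.01353 + 0.1155i)|1⟩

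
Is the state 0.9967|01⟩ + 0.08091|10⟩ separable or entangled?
Entangled

Writing the state as a|00⟩ + b|01⟩ + c|10⟩ + d|11⟩, it is a product state iff ad − bc = 0.
Here (a, b, c, d) = (0, 0.9967, 0.08091, 0): ad − bc = (0)(0) − (0.9967)(0.08091) = -0.08064 ≠ 0, so the state is entangled.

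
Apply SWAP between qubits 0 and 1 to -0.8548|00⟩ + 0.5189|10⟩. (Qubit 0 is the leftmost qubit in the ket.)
-0.8548|00⟩ + 0.5189|01⟩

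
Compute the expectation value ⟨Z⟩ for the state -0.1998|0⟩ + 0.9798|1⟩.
-0.9201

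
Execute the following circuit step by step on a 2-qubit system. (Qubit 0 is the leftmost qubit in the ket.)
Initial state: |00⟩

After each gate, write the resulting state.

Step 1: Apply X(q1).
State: |01⟩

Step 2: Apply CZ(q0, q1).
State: |01⟩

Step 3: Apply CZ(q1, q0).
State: |01⟩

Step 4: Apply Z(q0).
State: |01⟩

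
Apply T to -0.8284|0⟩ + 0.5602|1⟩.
-0.8284|0⟩ + (0.3961 + 0.3961i)|1⟩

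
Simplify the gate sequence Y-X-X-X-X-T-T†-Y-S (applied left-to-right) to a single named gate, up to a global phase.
S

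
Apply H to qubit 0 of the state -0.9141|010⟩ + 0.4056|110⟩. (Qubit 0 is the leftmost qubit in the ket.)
-0.3596|010⟩ - 0.9332|110⟩

H on qubit 0 mixes each pair of kets that differ only in qubit 0: amplitudes (a, b) of (|…0…⟩, |…1…⟩) become ((a + b)/√2, (a − b)/√2). Kets absent from the input have amplitude 0.
(|010⟩, |110⟩): (a, b) = (-0.9141, 0.4056) → (-0.3596, -0.9332)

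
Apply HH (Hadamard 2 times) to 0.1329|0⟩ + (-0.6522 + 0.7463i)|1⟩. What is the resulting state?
0.1329|0⟩ + (-0.6522 + 0.7463i)|1⟩

H² = I, so an even number of Hadamards cancels: H^2 = I and the state is unchanged.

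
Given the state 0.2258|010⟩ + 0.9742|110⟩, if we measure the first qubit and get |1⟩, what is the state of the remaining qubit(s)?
|10⟩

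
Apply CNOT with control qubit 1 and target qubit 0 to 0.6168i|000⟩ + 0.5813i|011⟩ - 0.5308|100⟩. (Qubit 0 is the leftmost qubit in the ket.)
0.6168i|000⟩ - 0.5308|100⟩ + 0.5813i|111⟩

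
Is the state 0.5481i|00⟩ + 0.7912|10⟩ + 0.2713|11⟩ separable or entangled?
Entangled

Writing the state as a|00⟩ + b|01⟩ + c|10⟩ + d|11⟩, it is a product state iff ad − bc = 0.
Here (a, b, c, d) = (0.5481i, 0, 0.7912, 0.2713): ad − bc = (0.5481i)(0.2713) − (0)(0.7912) = 0.1487i ≠ 0, so the state is entangled.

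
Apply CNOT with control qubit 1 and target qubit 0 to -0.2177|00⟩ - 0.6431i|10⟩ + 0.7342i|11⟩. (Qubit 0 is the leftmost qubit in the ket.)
-0.2177|00⟩ + 0.7342i|01⟩ - 0.6431i|10⟩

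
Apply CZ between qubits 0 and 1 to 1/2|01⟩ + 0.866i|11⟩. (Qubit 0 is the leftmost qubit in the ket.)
1/2|01⟩ - 0.866i|11⟩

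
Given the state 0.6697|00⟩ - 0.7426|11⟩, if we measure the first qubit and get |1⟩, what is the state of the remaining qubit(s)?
-|1⟩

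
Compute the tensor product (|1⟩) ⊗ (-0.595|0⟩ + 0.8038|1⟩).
-0.595|10⟩ + 0.8038|11⟩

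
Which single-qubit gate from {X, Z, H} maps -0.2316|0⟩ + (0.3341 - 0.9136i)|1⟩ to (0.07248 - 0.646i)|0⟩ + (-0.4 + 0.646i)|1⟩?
H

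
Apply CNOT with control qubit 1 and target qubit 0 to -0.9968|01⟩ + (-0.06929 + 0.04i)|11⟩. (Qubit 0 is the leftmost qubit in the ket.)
(-0.06929 + 0.04i)|01⟩ - 0.9968|11⟩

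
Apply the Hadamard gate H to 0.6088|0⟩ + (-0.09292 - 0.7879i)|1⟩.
(0.3648 - 0.5571i)|0⟩ + (0.4962 + 0.5571i)|1⟩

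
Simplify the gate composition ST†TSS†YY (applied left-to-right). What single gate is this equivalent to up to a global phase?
S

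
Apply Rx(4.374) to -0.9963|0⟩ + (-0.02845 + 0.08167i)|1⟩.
(0.6425 + 0.02322i)|0⟩ + (0.01644 + 0.7659i)|1⟩

Rx(4.374) = [[cos(θ/2), −i·sin(θ/2)], [−i·sin(θ/2), cos(θ/2)]]; θ = 4.374, cos(θ/2) ≈ -0.577941, sin(θ/2) ≈ 0.816078.
With a = amp(|0⟩) = -0.9963 and b = amp(|1⟩) = (-0.02845 + 0.08167i):
new amp(|0⟩) = (-0.577941)·a + (-0.816078i)·b = (0.6425 + 0.02322i)
new amp(|1⟩) = (-0.816078i)·a + (-0.577941)·b = (0.01644 + 0.7659i)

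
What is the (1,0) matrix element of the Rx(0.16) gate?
-0.07991i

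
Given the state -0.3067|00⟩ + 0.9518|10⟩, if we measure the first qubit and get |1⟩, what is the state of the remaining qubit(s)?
|0⟩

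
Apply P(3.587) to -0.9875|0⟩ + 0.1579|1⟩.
-0.9875|0⟩ + (-0.1425 - 0.06803i)|1⟩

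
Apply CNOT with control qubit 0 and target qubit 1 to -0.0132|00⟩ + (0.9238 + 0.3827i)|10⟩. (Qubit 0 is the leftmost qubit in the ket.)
-0.0132|00⟩ + (0.9238 + 0.3827i)|11⟩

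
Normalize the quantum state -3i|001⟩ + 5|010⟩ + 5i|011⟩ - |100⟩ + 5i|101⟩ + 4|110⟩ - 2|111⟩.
-0.2928i|001⟩ + 0.488|010⟩ + 0.488i|011⟩ - 0.09759|100⟩ + 0.488i|101⟩ + 0.3904|110⟩ - 0.1952|111⟩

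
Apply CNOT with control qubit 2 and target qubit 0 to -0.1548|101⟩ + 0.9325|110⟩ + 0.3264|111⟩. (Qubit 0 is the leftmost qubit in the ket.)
-0.1548|001⟩ + 0.3264|011⟩ + 0.9325|110⟩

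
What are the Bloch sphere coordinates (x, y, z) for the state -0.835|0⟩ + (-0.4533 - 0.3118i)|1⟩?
(0.757, 0.5207, 0.3945)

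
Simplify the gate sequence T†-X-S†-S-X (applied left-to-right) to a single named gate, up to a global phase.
T†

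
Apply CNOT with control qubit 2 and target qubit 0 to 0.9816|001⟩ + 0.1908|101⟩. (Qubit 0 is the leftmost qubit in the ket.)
0.1908|001⟩ + 0.9816|101⟩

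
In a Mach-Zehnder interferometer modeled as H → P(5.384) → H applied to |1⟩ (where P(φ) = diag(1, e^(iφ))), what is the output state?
(0.1889 + 0.3914i)|0⟩ + (0.8111 - 0.3914i)|1⟩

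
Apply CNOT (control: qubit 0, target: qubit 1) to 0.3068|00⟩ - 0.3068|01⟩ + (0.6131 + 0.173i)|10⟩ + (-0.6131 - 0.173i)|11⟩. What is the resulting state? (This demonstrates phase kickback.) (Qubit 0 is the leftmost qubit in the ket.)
0.3068|00⟩ - 0.3068|01⟩ + (-0.6131 - 0.173i)|10⟩ + (0.6131 + 0.173i)|11⟩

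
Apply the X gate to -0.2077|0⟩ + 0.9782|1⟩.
0.9782|0⟩ - 0.2077|1⟩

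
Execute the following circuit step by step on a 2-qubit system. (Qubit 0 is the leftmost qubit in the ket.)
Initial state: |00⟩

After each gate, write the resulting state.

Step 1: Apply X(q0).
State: |10⟩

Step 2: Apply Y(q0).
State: -i|00⟩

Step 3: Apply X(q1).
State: -i|01⟩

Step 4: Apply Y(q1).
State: -|00⟩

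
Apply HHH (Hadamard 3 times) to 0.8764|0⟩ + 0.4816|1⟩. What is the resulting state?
0.9603|0⟩ + 0.2792|1⟩

H² = I, so H^3 = H: a single Hadamard. With (a, b) = (0.8764, 0.4816), H gives ((a + b)/√2, (a − b)/√2) = (0.9603, 0.2792).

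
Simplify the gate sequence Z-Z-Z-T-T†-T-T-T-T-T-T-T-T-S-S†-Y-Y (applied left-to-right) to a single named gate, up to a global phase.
Z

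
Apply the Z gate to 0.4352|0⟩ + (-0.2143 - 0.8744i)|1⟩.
0.4352|0⟩ + (0.2143 + 0.8744i)|1⟩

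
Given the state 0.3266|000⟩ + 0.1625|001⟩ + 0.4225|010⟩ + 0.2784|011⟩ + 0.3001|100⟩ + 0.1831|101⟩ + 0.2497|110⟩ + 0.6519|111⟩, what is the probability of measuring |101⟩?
0.03353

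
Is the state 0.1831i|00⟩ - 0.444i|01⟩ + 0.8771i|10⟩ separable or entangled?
Entangled

Writing the state as a|00⟩ + b|01⟩ + c|10⟩ + d|11⟩, it is a product state iff ad − bc = 0.
Here (a, b, c, d) = (0.1831i, -0.444i, 0.8771i, 0): ad − bc = (0.1831i)(0) − (-0.444i)(0.8771i) = -0.3894 ≠ 0, so the state is entangled.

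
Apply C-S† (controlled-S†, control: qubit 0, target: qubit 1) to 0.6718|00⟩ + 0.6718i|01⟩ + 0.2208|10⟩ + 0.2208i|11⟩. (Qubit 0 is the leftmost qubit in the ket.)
0.6718|00⟩ + 0.6718i|01⟩ + 0.2208|10⟩ + 0.2208|11⟩

C-S† leaves the control-|0⟩ kets |00⟩, |01⟩ unchanged and applies S† to qubit 1 on the control-|1⟩ pair (|10⟩, |11⟩).
S† = [[1, 0], [0, -i]].
With a = amp(|10⟩) = 0.2208 and b = amp(|11⟩) = 0.2208i:
new amp(|10⟩) = (1)·a = 0.2208
new amp(|11⟩) = (-i)·b = 0.2208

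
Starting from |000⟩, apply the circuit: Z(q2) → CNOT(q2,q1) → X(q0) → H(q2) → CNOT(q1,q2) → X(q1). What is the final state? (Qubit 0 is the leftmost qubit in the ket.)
1/√2|110⟩ + 1/√2|111⟩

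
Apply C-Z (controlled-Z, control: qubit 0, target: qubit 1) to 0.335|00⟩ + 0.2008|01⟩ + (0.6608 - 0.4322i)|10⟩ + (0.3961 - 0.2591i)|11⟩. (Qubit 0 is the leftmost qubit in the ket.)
0.335|00⟩ + 0.2008|01⟩ + (0.6608 - 0.4322i)|10⟩ + (-0.3961 + 0.2591i)|11⟩

C-Z leaves the control-|0⟩ kets |00⟩, |01⟩ unchanged and applies Z to qubit 1 on the control-|1⟩ pair (|10⟩, |11⟩).
Z = [[1, 0], [0, -1]].
With a = amp(|10⟩) = (0.6608 - 0.4322i) and b = amp(|11⟩) = (0.3961 - 0.2591i):
new amp(|10⟩) = (1)·a = (0.6608 - 0.4322i)
new amp(|11⟩) = (-1)·b = (-0.3961 + 0.2591i)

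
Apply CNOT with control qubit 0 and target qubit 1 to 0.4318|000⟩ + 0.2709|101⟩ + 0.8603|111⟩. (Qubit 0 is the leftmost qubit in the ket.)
0.4318|000⟩ + 0.8603|101⟩ + 0.2709|111⟩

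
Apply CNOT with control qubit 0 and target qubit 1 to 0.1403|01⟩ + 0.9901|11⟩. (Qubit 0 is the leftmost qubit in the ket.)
0.1403|01⟩ + 0.9901|10⟩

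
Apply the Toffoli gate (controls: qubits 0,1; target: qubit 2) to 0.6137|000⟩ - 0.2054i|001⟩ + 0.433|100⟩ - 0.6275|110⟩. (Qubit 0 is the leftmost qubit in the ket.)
0.6137|000⟩ - 0.2054i|001⟩ + 0.433|100⟩ - 0.6275|111⟩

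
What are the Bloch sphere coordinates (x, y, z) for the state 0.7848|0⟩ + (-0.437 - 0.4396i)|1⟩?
(-0.6859, -0.69, 0.2317)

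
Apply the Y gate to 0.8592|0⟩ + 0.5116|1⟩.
-0.5116i|0⟩ + 0.8592i|1⟩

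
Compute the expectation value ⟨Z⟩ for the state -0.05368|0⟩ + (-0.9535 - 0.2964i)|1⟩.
-0.9941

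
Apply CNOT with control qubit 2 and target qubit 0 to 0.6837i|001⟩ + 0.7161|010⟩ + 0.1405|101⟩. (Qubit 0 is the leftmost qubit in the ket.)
0.1405|001⟩ + 0.7161|010⟩ + 0.6837i|101⟩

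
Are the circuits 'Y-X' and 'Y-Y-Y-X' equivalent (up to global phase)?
Yes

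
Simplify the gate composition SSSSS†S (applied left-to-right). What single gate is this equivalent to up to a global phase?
I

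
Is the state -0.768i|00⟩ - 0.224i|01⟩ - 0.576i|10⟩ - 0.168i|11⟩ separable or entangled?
Separable

Writing the state as a|00⟩ + b|01⟩ + c|10⟩ + d|11⟩, it is a product state iff ad − bc = 0.
Here (a, b, c, d) = (-0.768i, -0.224i, -0.576i, -0.168i): ad − bc = (-0.768i)(-0.168i) − (-0.224i)(-0.576i) = 0, so the state is separable.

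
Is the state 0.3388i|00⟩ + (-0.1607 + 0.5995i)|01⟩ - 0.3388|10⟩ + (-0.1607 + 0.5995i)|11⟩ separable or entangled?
Entangled

Writing the state as a|00⟩ + b|01⟩ + c|10⟩ + d|11⟩, it is a product state iff ad − bc = 0.
Here (a, b, c, d) = (0.3388i, (-0.1607 + 0.5995i), -0.3388, (-0.1607 + 0.5995i)): ad − bc = (0.3388i)(-0.1607 + 0.5995i) − (-0.1607 + 0.5995i)(-0.3388) = (-0.2576 + 0.1487i) ≠ 0, so the state is entangled.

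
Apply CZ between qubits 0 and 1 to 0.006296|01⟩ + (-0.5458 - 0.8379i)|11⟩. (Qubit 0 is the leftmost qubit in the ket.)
0.006296|01⟩ + (0.5458 + 0.8379i)|11⟩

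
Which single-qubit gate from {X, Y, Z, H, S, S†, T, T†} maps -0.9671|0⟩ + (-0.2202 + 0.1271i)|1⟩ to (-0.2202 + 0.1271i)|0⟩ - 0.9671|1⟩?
X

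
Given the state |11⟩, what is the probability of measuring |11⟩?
1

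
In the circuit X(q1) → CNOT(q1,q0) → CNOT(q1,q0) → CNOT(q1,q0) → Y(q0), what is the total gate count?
5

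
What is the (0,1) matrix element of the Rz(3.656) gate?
0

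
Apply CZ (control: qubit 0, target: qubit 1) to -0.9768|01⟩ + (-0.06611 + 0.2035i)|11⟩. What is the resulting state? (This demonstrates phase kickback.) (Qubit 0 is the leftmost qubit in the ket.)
-0.9768|01⟩ + (0.06611 - 0.2035i)|11⟩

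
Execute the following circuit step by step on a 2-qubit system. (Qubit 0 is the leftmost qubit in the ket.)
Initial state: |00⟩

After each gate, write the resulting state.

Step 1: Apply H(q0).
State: 1/√2|00⟩ + 1/√2|10⟩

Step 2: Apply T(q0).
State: 1/√2|00⟩ + (1/2 + (1/2)i)|10⟩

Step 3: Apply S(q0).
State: 1/√2|00⟩ + (-1/2 + (1/2)i)|10⟩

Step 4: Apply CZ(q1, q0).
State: 1/√2|00⟩ + (-1/2 + (1/2)i)|10⟩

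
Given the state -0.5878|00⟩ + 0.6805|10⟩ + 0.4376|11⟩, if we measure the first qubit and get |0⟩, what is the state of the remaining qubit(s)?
-|0⟩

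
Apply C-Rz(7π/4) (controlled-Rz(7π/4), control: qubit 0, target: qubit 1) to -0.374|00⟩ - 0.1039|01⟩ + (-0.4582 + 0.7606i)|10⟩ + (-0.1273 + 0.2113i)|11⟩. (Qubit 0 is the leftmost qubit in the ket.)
-0.374|00⟩ - 0.1039|01⟩ + (0.7144 - 0.5274i)|10⟩ + (0.03675 - 0.2439i)|11⟩

C-Rz(7π/4) leaves the control-|0⟩ kets |00⟩, |01⟩ unchanged and applies Rz(7π/4) to qubit 1 on the control-|1⟩ pair (|10⟩, |11⟩).
Rz(7π/4) = [[e^(−iθ/2), 0], [0, e^(iθ/2)]] with e^(±iθ/2) = cos(θ/2) ± i·sin(θ/2); θ = 7π/4, cos(θ/2) ≈ -0.92388, sin(θ/2) ≈ 0.382683.
With a = amp(|10⟩) = (-0.4582 + 0.7606i) and b = amp(|11⟩) = (-0.1273 + 0.2113i):
new amp(|10⟩) = (-0.92388 - 0.382683i)·a = (0.7144 - 0.5274i)
new amp(|11⟩) = (-0.92388 + 0.382683i)·b = (0.03675 - 0.2439i)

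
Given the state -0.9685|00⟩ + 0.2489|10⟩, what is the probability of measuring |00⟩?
0.938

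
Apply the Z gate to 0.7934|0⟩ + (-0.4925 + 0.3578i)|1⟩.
0.7934|0⟩ + (0.4925 - 0.3578i)|1⟩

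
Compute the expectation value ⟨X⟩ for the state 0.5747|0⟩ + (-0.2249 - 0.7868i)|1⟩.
-0.2585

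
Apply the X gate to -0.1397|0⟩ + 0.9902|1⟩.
0.9902|0⟩ - 0.1397|1⟩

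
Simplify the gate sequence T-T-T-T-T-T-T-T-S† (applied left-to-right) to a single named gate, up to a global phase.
S†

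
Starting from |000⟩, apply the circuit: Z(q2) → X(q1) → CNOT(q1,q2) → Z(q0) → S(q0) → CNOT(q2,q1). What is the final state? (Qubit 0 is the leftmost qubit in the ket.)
|001⟩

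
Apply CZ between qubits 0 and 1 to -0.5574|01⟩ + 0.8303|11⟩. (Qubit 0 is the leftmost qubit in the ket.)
-0.5574|01⟩ - 0.8303|11⟩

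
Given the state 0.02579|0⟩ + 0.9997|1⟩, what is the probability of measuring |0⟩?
0.0006651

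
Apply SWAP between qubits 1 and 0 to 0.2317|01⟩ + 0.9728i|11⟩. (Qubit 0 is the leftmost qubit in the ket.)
0.2317|10⟩ + 0.9728i|11⟩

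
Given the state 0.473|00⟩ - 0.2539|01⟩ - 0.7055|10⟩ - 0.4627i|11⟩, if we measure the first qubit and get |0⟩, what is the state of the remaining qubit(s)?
0.8811|0⟩ - 0.473|1⟩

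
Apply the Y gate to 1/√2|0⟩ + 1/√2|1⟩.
-(1/√2)i|0⟩ + (1/√2)i|1⟩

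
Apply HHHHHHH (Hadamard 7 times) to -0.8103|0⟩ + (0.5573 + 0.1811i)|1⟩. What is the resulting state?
(-0.1789 + 0.1281i)|0⟩ + (-0.967 - 0.1281i)|1⟩

H² = I, so H^7 = H: a single Hadamard. With (a, b) = (-0.8103, (0.5573 + 0.1811i)), H gives ((a + b)/√2, (a − b)/√2) = ((-0.1789 + 0.1281i), (-0.967 - 0.1281i)).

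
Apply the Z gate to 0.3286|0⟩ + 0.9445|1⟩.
0.3286|0⟩ - 0.9445|1⟩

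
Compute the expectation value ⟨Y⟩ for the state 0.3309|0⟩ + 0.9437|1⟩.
0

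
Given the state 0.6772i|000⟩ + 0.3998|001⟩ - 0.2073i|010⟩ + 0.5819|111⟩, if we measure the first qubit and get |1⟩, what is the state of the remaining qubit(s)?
|11⟩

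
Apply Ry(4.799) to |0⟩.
-0.7371|0⟩ + 0.6758|1⟩

Ry(4.799) = [[cos(θ/2), −sin(θ/2)], [sin(θ/2), cos(θ/2)]]; θ = 4.799, cos(θ/2) ≈ -0.737056, sin(θ/2) ≈ 0.675832.
With a = amp(|0⟩) = 1 and b = amp(|1⟩) = 0:
new amp(|0⟩) = (-0.737056)·a + (-0.675832)·b = -0.7371
new amp(|1⟩) = (0.675832)·a + (-0.737056)·b = 0.6758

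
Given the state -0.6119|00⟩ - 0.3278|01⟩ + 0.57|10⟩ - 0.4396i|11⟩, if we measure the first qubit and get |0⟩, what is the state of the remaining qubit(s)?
-0.8815|0⟩ - 0.4722|1⟩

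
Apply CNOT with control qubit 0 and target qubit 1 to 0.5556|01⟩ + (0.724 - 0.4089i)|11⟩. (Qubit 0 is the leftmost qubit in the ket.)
0.5556|01⟩ + (0.724 - 0.4089i)|10⟩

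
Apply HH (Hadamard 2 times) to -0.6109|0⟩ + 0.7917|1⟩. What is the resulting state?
-0.6109|0⟩ + 0.7917|1⟩

H² = I, so an even number of Hadamards cancels: H^2 = I and the state is unchanged.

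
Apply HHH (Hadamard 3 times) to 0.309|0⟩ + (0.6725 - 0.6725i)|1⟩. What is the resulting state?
(0.694 - 0.4755i)|0⟩ + (-0.257 + 0.4755i)|1⟩

H² = I, so H^3 = H: a single Hadamard. With (a, b) = (0.309, (0.6725 - 0.6725i)), H gives ((a + b)/√2, (a − b)/√2) = ((0.694 - 0.4755i), (-0.257 + 0.4755i)).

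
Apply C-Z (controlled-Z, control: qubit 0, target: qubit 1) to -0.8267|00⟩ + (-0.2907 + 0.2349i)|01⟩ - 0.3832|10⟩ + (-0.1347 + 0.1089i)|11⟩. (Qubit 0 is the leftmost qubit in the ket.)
-0.8267|00⟩ + (-0.2907 + 0.2349i)|01⟩ - 0.3832|10⟩ + (0.1347 - 0.1089i)|11⟩

C-Z leaves the control-|0⟩ kets |00⟩, |01⟩ unchanged and applies Z to qubit 1 on the control-|1⟩ pair (|10⟩, |11⟩).
Z = [[1, 0], [0, -1]].
With a = amp(|10⟩) = -0.3832 and b = amp(|11⟩) = (-0.1347 + 0.1089i):
new amp(|10⟩) = (1)·a = -0.3832
new amp(|11⟩) = (-1)·b = (0.1347 - 0.1089i)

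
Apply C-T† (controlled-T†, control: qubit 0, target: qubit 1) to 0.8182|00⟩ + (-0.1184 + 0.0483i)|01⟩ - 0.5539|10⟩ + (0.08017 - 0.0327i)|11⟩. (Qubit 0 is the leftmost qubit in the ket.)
0.8182|00⟩ + (-0.1184 + 0.0483i)|01⟩ - 0.5539|10⟩ + (0.03357 - 0.07981i)|11⟩

C-T† leaves the control-|0⟩ kets |00⟩, |01⟩ unchanged and applies T† to qubit 1 on the control-|1⟩ pair (|10⟩, |11⟩).
T† = [[1, 0], [0, (1/√2 - (1/√2)i)]].
With a = amp(|10⟩) = -0.5539 and b = amp(|11⟩) = (0.08017 - 0.0327i):
new amp(|10⟩) = (1)·a = -0.5539
new amp(|11⟩) = (1/√2 - (1/√2)i)·b = (0.03357 - 0.07981i)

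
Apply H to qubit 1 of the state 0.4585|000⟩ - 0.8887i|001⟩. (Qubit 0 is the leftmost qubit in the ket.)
0.3242|000⟩ - 0.6284i|001⟩ + 0.3242|010⟩ - 0.6284i|011⟩

H on qubit 1 mixes each pair of kets that differ only in qubit 1: amplitudes (a, b) of (|…0…⟩, |…1…⟩) become ((a + b)/√2, (a − b)/√2). Kets absent from the input have amplitude 0.
(|000⟩, |010⟩): (a, b) = (0.4585, 0) → (0.3242, 0.3242)
(|001⟩, |011⟩): (a, b) = (-0.8887i, 0) → (-0.6284i, -0.6284i)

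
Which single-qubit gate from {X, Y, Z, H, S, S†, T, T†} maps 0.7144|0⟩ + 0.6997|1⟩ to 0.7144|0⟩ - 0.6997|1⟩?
Z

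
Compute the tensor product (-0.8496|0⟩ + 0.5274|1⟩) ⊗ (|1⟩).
-0.8496|01⟩ + 0.5274|11⟩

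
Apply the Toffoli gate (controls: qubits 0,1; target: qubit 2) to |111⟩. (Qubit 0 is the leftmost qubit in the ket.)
|110⟩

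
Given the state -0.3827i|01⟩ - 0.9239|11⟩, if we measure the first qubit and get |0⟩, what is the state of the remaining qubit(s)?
-i|1⟩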